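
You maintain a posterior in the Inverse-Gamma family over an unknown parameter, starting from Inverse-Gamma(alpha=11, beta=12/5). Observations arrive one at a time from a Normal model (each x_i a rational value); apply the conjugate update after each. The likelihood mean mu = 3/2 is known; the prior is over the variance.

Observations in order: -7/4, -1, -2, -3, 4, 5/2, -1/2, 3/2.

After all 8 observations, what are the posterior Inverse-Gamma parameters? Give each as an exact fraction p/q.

alpha=15, beta=5229/160

obs 1: x=-7/4 → posterior Inverse-Gamma(23/2, 1229/160)
obs 2: x=-1 → posterior Inverse-Gamma(12, 1729/160)
obs 3: x=-2 → posterior Inverse-Gamma(25/2, 2709/160)
obs 4: x=-3 → posterior Inverse-Gamma(13, 4329/160)
obs 5: x=4 → posterior Inverse-Gamma(27/2, 4829/160)
obs 6: x=5/2 → posterior Inverse-Gamma(14, 4909/160)
obs 7: x=-1/2 → posterior Inverse-Gamma(29/2, 5229/160)
obs 8: x=3/2 → posterior Inverse-Gamma(15, 5229/160)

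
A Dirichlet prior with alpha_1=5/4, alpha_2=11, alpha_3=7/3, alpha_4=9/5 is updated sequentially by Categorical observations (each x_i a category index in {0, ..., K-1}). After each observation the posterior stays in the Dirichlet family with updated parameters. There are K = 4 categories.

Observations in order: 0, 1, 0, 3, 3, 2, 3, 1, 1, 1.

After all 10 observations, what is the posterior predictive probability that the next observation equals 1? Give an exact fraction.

obs 1: x=0 → posterior Dirichlet(9/4, 11, 7/3, 9/5)
obs 2: x=1 → posterior Dirichlet(9/4, 12, 7/3, 9/5)
obs 3: x=0 → posterior Dirichlet(13/4, 12, 7/3, 9/5)
obs 4: x=3 → posterior Dirichlet(13/4, 12, 7/3, 14/5)
obs 5: x=3 → posterior Dirichlet(13/4, 12, 7/3, 19/5)
obs 6: x=2 → posterior Dirichlet(13/4, 12, 10/3, 19/5)
obs 7: x=3 → posterior Dirichlet(13/4, 12, 10/3, 24/5)
obs 8: x=1 → posterior Dirichlet(13/4, 13, 10/3, 24/5)
obs 9: x=1 → posterior Dirichlet(13/4, 14, 10/3, 24/5)
obs 10: x=1 → posterior Dirichlet(13/4, 15, 10/3, 24/5)

900/1583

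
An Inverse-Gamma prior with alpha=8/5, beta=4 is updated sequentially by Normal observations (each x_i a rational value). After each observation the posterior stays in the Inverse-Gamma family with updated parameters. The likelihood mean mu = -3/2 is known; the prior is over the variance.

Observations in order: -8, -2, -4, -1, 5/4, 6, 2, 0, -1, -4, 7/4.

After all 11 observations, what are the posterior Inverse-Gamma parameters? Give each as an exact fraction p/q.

alpha=71/10, beta=1219/16

obs 1: x=-8 → posterior Inverse-Gamma(21/10, 201/8)
obs 2: x=-2 → posterior Inverse-Gamma(13/5, 101/4)
obs 3: x=-4 → posterior Inverse-Gamma(31/10, 227/8)
obs 4: x=-1 → posterior Inverse-Gamma(18/5, 57/2)
obs 5: x=5/4 → posterior Inverse-Gamma(41/10, 1033/32)
obs 6: x=6 → posterior Inverse-Gamma(23/5, 1933/32)
obs 7: x=2 → posterior Inverse-Gamma(51/10, 2129/32)
obs 8: x=0 → posterior Inverse-Gamma(28/5, 2165/32)
obs 9: x=-1 → posterior Inverse-Gamma(61/10, 2169/32)
obs 10: x=-4 → posterior Inverse-Gamma(33/5, 2269/32)
obs 11: x=7/4 → posterior Inverse-Gamma(71/10, 1219/16)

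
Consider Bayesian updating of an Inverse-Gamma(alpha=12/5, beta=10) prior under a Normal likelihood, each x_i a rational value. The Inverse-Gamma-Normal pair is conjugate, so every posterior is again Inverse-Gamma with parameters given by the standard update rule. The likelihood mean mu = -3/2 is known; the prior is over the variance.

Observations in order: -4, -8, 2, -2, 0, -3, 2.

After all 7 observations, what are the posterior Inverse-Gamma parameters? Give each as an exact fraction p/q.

obs 1: x=-4 → posterior Inverse-Gamma(29/10, 105/8)
obs 2: x=-8 → posterior Inverse-Gamma(17/5, 137/4)
obs 3: x=2 → posterior Inverse-Gamma(39/10, 323/8)
obs 4: x=-2 → posterior Inverse-Gamma(22/5, 81/2)
obs 5: x=0 → posterior Inverse-Gamma(49/10, 333/8)
obs 6: x=-3 → posterior Inverse-Gamma(27/5, 171/4)
obs 7: x=2 → posterior Inverse-Gamma(59/10, 391/8)

alpha=59/10, beta=391/8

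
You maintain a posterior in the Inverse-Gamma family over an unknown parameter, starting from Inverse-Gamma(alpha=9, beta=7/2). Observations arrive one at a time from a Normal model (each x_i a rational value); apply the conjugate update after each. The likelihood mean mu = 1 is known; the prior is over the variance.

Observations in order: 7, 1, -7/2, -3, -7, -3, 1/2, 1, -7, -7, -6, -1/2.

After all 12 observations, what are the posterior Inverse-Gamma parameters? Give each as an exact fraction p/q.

alpha=15, beta=1355/8

obs 1: x=7 → posterior Inverse-Gamma(19/2, 43/2)
obs 2: x=1 → posterior Inverse-Gamma(10, 43/2)
obs 3: x=-7/2 → posterior Inverse-Gamma(21/2, 253/8)
obs 4: x=-3 → posterior Inverse-Gamma(11, 317/8)
obs 5: x=-7 → posterior Inverse-Gamma(23/2, 573/8)
obs 6: x=-3 → posterior Inverse-Gamma(12, 637/8)
obs 7: x=1/2 → posterior Inverse-Gamma(25/2, 319/4)
obs 8: x=1 → posterior Inverse-Gamma(13, 319/4)
obs 9: x=-7 → posterior Inverse-Gamma(27/2, 447/4)
obs 10: x=-7 → posterior Inverse-Gamma(14, 575/4)
obs 11: x=-6 → posterior Inverse-Gamma(29/2, 673/4)
obs 12: x=-1/2 → posterior Inverse-Gamma(15, 1355/8)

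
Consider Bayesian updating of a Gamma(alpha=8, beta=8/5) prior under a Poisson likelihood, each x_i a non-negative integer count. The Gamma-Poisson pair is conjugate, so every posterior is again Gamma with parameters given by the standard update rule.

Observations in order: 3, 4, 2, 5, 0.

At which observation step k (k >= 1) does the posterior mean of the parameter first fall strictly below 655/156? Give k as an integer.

k = 2

obs 1: x=3 → posterior Gamma(11, 13/5)
obs 2: x=4 → posterior Gamma(15, 18/5)
obs 3: x=2 → posterior Gamma(17, 23/5)
obs 4: x=5 → posterior Gamma(22, 28/5)
obs 5: x=0 → posterior Gamma(22, 33/5)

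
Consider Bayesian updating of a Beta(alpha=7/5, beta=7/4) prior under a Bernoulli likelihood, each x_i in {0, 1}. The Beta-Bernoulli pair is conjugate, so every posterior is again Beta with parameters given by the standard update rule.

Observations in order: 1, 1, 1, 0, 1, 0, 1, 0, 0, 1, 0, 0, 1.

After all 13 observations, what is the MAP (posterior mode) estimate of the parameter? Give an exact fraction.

obs 1: x=1 → posterior Beta(12/5, 7/4)
obs 2: x=1 → posterior Beta(17/5, 7/4)
obs 3: x=1 → posterior Beta(22/5, 7/4)
obs 4: x=0 → posterior Beta(22/5, 11/4)
obs 5: x=1 → posterior Beta(27/5, 11/4)
obs 6: x=0 → posterior Beta(27/5, 15/4)
obs 7: x=1 → posterior Beta(32/5, 15/4)
obs 8: x=0 → posterior Beta(32/5, 19/4)
obs 9: x=0 → posterior Beta(32/5, 23/4)
obs 10: x=1 → posterior Beta(37/5, 23/4)
obs 11: x=0 → posterior Beta(37/5, 27/4)
obs 12: x=0 → posterior Beta(37/5, 31/4)
obs 13: x=1 → posterior Beta(42/5, 31/4)

148/283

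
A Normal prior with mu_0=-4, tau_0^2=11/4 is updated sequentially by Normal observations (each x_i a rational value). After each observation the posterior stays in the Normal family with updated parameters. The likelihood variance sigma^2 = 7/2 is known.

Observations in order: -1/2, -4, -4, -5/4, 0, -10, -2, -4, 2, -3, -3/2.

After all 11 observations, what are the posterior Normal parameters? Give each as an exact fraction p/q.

mu_0=-163/60, tau_0^2=77/270

obs 1: x=-1/2 → posterior Normal(-123/50, 77/50)
obs 2: x=-4 → posterior Normal(-211/72, 77/72)
obs 3: x=-4 → posterior Normal(-299/94, 77/94)
obs 4: x=-5/4 → posterior Normal(-653/232, 77/116)
obs 5: x=0 → posterior Normal(-653/276, 77/138)
obs 6: x=-10 → posterior Normal(-1093/320, 77/160)
obs 7: x=-2 → posterior Normal(-1181/364, 11/26)
obs 8: x=-4 → posterior Normal(-1357/408, 77/204)
obs 9: x=2 → posterior Normal(-1269/452, 77/226)
obs 10: x=-3 → posterior Normal(-1401/496, 77/248)
obs 11: x=-3/2 → posterior Normal(-163/60, 77/270)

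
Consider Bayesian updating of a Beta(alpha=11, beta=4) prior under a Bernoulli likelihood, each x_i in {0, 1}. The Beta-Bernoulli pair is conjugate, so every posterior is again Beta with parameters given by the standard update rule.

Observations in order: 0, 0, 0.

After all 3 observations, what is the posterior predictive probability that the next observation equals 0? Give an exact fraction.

obs 1: x=0 → posterior Beta(11, 5)
obs 2: x=0 → posterior Beta(11, 6)
obs 3: x=0 → posterior Beta(11, 7)

7/18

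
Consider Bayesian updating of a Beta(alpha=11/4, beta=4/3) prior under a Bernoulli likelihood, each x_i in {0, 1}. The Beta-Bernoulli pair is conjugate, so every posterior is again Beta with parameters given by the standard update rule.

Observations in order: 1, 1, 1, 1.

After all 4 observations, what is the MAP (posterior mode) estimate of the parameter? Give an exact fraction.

69/73

obs 1: x=1 → posterior Beta(15/4, 4/3)
obs 2: x=1 → posterior Beta(19/4, 4/3)
obs 3: x=1 → posterior Beta(23/4, 4/3)
obs 4: x=1 → posterior Beta(27/4, 4/3)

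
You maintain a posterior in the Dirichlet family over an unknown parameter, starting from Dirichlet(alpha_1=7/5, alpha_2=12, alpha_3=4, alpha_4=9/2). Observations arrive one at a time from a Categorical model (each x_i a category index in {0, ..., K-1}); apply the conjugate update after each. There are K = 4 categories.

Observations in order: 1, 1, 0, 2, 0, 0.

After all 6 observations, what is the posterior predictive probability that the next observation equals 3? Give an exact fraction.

5/31

obs 1: x=1 → posterior Dirichlet(7/5, 13, 4, 9/2)
obs 2: x=1 → posterior Dirichlet(7/5, 14, 4, 9/2)
obs 3: x=0 → posterior Dirichlet(12/5, 14, 4, 9/2)
obs 4: x=2 → posterior Dirichlet(12/5, 14, 5, 9/2)
obs 5: x=0 → posterior Dirichlet(17/5, 14, 5, 9/2)
obs 6: x=0 → posterior Dirichlet(22/5, 14, 5, 9/2)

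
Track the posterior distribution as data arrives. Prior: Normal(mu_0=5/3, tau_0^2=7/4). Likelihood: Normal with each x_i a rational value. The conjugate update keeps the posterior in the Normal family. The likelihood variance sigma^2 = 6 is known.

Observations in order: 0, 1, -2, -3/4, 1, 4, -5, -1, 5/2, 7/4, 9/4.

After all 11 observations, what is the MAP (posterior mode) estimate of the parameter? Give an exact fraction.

265/404

obs 1: x=0 → posterior Normal(40/31, 42/31)
obs 2: x=1 → posterior Normal(47/38, 21/19)
obs 3: x=-2 → posterior Normal(11/15, 14/15)
obs 4: x=-3/4 → posterior Normal(111/208, 21/26)
obs 5: x=1 → posterior Normal(139/236, 42/59)
obs 6: x=4 → posterior Normal(251/264, 7/11)
obs 7: x=-5 → posterior Normal(111/292, 42/73)
obs 8: x=-1 → posterior Normal(83/320, 21/40)
obs 9: x=5/2 → posterior Normal(51/116, 14/29)
obs 10: x=7/4 → posterior Normal(101/188, 21/47)
obs 11: x=9/4 → posterior Normal(265/404, 42/101)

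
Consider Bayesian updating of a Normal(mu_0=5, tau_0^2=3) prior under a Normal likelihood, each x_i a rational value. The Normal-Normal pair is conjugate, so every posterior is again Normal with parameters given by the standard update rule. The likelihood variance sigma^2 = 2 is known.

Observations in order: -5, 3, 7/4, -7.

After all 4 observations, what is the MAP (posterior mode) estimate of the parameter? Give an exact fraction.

-47/56

obs 1: x=-5 → posterior Normal(-1, 6/5)
obs 2: x=3 → posterior Normal(1/2, 3/4)
obs 3: x=7/4 → posterior Normal(37/44, 6/11)
obs 4: x=-7 → posterior Normal(-47/56, 3/7)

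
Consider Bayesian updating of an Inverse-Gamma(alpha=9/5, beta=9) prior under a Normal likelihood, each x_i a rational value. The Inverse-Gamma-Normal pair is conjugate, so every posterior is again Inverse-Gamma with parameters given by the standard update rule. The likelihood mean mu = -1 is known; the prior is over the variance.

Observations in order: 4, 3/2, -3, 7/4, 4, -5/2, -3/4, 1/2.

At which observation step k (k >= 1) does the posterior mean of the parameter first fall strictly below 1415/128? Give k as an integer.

k = 4

obs 1: x=4 → posterior Inverse-Gamma(23/10, 43/2)
obs 2: x=3/2 → posterior Inverse-Gamma(14/5, 197/8)
obs 3: x=-3 → posterior Inverse-Gamma(33/10, 213/8)
obs 4: x=7/4 → posterior Inverse-Gamma(19/5, 973/32)
obs 5: x=4 → posterior Inverse-Gamma(43/10, 1373/32)
obs 6: x=-5/2 → posterior Inverse-Gamma(24/5, 1409/32)
obs 7: x=-3/4 → posterior Inverse-Gamma(53/10, 705/16)
obs 8: x=1/2 → posterior Inverse-Gamma(29/5, 723/16)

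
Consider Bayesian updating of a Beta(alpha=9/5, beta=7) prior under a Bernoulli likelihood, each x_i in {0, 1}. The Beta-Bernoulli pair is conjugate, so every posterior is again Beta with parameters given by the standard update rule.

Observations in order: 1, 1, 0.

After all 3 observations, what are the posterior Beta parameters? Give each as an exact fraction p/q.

alpha=19/5, beta=8

obs 1: x=1 → posterior Beta(14/5, 7)
obs 2: x=1 → posterior Beta(19/5, 7)
obs 3: x=0 → posterior Beta(19/5, 8)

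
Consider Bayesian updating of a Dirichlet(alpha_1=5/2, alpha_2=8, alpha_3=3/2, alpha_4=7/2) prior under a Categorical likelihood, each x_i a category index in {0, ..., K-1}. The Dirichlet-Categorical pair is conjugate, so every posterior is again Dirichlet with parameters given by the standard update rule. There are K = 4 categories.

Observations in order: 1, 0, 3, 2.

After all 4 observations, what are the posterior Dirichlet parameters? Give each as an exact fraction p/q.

alpha_1=7/2, alpha_2=9, alpha_3=5/2, alpha_4=9/2

obs 1: x=1 → posterior Dirichlet(5/2, 9, 3/2, 7/2)
obs 2: x=0 → posterior Dirichlet(7/2, 9, 3/2, 7/2)
obs 3: x=3 → posterior Dirichlet(7/2, 9, 3/2, 9/2)
obs 4: x=2 → posterior Dirichlet(7/2, 9, 5/2, 9/2)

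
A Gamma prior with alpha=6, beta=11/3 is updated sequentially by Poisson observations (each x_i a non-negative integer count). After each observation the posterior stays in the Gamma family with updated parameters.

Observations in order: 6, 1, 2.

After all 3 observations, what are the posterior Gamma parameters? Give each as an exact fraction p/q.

obs 1: x=6 → posterior Gamma(12, 14/3)
obs 2: x=1 → posterior Gamma(13, 17/3)
obs 3: x=2 → posterior Gamma(15, 20/3)

alpha=15, beta=20/3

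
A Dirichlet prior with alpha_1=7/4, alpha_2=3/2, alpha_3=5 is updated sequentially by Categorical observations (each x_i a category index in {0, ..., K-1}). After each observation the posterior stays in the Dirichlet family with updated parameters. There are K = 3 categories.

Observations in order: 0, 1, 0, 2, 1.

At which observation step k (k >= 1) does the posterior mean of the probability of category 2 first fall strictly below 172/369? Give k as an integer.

obs 1: x=0 → posterior Dirichlet(11/4, 3/2, 5)
obs 2: x=1 → posterior Dirichlet(11/4, 5/2, 5)
obs 3: x=0 → posterior Dirichlet(15/4, 5/2, 5)
obs 4: x=2 → posterior Dirichlet(15/4, 5/2, 6)
obs 5: x=1 → posterior Dirichlet(15/4, 7/2, 6)

k = 3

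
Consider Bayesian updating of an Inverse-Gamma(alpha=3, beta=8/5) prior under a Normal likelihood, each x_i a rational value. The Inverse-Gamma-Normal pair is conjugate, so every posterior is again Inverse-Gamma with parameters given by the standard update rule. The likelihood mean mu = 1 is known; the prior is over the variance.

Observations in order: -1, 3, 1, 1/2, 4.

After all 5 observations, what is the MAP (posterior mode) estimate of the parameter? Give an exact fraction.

obs 1: x=-1 → posterior Inverse-Gamma(7/2, 18/5)
obs 2: x=3 → posterior Inverse-Gamma(4, 28/5)
obs 3: x=1 → posterior Inverse-Gamma(9/2, 28/5)
obs 4: x=1/2 → posterior Inverse-Gamma(5, 229/40)
obs 5: x=4 → posterior Inverse-Gamma(11/2, 409/40)

409/260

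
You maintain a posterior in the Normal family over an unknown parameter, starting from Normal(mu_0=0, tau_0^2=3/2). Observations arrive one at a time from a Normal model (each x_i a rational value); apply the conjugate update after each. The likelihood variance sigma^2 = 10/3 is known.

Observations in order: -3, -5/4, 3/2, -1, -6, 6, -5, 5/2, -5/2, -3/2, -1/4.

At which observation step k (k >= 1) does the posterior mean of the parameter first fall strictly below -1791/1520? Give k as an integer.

obs 1: x=-3 → posterior Normal(-27/29, 30/29)
obs 2: x=-5/4 → posterior Normal(-153/152, 15/19)
obs 3: x=3/2 → posterior Normal(-99/188, 30/47)
obs 4: x=-1 → posterior Normal(-135/224, 15/28)
obs 5: x=-6 → posterior Normal(-27/20, 6/13)
obs 6: x=6 → posterior Normal(-135/296, 15/37)
obs 7: x=-5 → posterior Normal(-315/332, 30/83)
obs 8: x=5/2 → posterior Normal(-225/368, 15/46)
obs 9: x=-5/2 → posterior Normal(-315/404, 30/101)
obs 10: x=-3/2 → posterior Normal(-369/440, 3/11)
obs 11: x=-1/4 → posterior Normal(-27/34, 30/119)

k = 5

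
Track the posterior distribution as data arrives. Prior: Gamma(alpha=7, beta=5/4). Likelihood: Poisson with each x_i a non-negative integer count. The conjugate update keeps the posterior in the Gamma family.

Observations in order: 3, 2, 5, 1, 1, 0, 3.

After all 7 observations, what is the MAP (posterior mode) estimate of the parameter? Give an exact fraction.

28/11

obs 1: x=3 → posterior Gamma(10, 9/4)
obs 2: x=2 → posterior Gamma(12, 13/4)
obs 3: x=5 → posterior Gamma(17, 17/4)
obs 4: x=1 → posterior Gamma(18, 21/4)
obs 5: x=1 → posterior Gamma(19, 25/4)
obs 6: x=0 → posterior Gamma(19, 29/4)
obs 7: x=3 → posterior Gamma(22, 33/4)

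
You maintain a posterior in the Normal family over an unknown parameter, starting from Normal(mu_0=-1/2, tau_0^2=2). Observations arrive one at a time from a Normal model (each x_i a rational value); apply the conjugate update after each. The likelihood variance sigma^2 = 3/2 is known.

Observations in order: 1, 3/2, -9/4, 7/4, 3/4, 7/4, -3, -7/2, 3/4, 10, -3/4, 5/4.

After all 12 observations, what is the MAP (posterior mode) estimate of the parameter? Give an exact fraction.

obs 1: x=1 → posterior Normal(5/14, 6/7)
obs 2: x=3/2 → posterior Normal(17/22, 6/11)
obs 3: x=-9/4 → posterior Normal(-1/30, 2/5)
obs 4: x=7/4 → posterior Normal(13/38, 6/19)
obs 5: x=3/4 → posterior Normal(19/46, 6/23)
obs 6: x=7/4 → posterior Normal(11/18, 2/9)
obs 7: x=-3 → posterior Normal(9/62, 6/31)
obs 8: x=-7/2 → posterior Normal(-19/70, 6/35)
obs 9: x=3/4 → posterior Normal(-1/6, 2/13)
obs 10: x=10 → posterior Normal(67/86, 6/43)
obs 11: x=-3/4 → posterior Normal(61/94, 6/47)
obs 12: x=5/4 → posterior Normal(71/102, 2/17)

71/102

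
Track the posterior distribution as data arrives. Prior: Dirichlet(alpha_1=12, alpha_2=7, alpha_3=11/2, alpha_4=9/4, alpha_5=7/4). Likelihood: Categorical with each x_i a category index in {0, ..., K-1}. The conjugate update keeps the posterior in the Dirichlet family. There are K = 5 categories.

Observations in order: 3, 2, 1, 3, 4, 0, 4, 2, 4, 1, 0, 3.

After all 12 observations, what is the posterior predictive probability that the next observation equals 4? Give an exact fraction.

19/162

obs 1: x=3 → posterior Dirichlet(12, 7, 11/2, 13/4, 7/4)
obs 2: x=2 → posterior Dirichlet(12, 7, 13/2, 13/4, 7/4)
obs 3: x=1 → posterior Dirichlet(12, 8, 13/2, 13/4, 7/4)
obs 4: x=3 → posterior Dirichlet(12, 8, 13/2, 17/4, 7/4)
obs 5: x=4 → posterior Dirichlet(12, 8, 13/2, 17/4, 11/4)
obs 6: x=0 → posterior Dirichlet(13, 8, 13/2, 17/4, 11/4)
obs 7: x=4 → posterior Dirichlet(13, 8, 13/2, 17/4, 15/4)
obs 8: x=2 → posterior Dirichlet(13, 8, 15/2, 17/4, 15/4)
obs 9: x=4 → posterior Dirichlet(13, 8, 15/2, 17/4, 19/4)
obs 10: x=1 → posterior Dirichlet(13, 9, 15/2, 17/4, 19/4)
obs 11: x=0 → posterior Dirichlet(14, 9, 15/2, 17/4, 19/4)
obs 12: x=3 → posterior Dirichlet(14, 9, 15/2, 21/4, 19/4)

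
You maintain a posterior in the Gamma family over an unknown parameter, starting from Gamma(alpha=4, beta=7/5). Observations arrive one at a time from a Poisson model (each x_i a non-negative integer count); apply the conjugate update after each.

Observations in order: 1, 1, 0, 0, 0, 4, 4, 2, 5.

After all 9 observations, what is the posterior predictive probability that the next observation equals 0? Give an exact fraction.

obs 1: x=1 → posterior Gamma(5, 12/5)
obs 2: x=1 → posterior Gamma(6, 17/5)
obs 3: x=0 → posterior Gamma(6, 22/5)
obs 4: x=0 → posterior Gamma(6, 27/5)
obs 5: x=0 → posterior Gamma(6, 32/5)
obs 6: x=4 → posterior Gamma(10, 37/5)
obs 7: x=4 → posterior Gamma(14, 42/5)
obs 8: x=2 → posterior Gamma(16, 47/5)
obs 9: x=5 → posterior Gamma(21, 52/5)

1086601290109041273388862289794301952/7470883585889191117843855730528460057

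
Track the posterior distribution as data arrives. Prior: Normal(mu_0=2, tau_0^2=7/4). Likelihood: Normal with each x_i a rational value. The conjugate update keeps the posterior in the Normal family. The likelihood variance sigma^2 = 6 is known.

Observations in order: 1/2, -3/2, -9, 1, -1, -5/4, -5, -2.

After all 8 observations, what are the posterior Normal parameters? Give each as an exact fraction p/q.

mu_0=-319/320, tau_0^2=21/40

obs 1: x=1/2 → posterior Normal(103/62, 42/31)
obs 2: x=-3/2 → posterior Normal(41/38, 21/19)
obs 3: x=-9 → posterior Normal(-22/45, 14/15)
obs 4: x=1 → posterior Normal(-15/52, 21/26)
obs 5: x=-1 → posterior Normal(-22/59, 42/59)
obs 6: x=-5/4 → posterior Normal(-41/88, 7/11)
obs 7: x=-5 → posterior Normal(-263/292, 42/73)
obs 8: x=-2 → posterior Normal(-319/320, 21/40)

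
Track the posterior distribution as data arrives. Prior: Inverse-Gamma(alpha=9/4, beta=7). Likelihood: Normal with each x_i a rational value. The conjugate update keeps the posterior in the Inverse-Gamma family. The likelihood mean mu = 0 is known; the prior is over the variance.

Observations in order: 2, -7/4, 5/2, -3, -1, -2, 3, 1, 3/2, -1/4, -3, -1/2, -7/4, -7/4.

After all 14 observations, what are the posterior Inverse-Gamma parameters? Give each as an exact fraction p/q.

obs 1: x=2 → posterior Inverse-Gamma(11/4, 9)
obs 2: x=-7/4 → posterior Inverse-Gamma(13/4, 337/32)
obs 3: x=5/2 → posterior Inverse-Gamma(15/4, 437/32)
obs 4: x=-3 → posterior Inverse-Gamma(17/4, 581/32)
obs 5: x=-1 → posterior Inverse-Gamma(19/4, 597/32)
obs 6: x=-2 → posterior Inverse-Gamma(21/4, 661/32)
obs 7: x=3 → posterior Inverse-Gamma(23/4, 805/32)
obs 8: x=1 → posterior Inverse-Gamma(25/4, 821/32)
obs 9: x=3/2 → posterior Inverse-Gamma(27/4, 857/32)
obs 10: x=-1/4 → posterior Inverse-Gamma(29/4, 429/16)
obs 11: x=-3 → posterior Inverse-Gamma(31/4, 501/16)
obs 12: x=-1/2 → posterior Inverse-Gamma(33/4, 503/16)
obs 13: x=-7/4 → posterior Inverse-Gamma(35/4, 1055/32)
obs 14: x=-7/4 → posterior Inverse-Gamma(37/4, 69/2)

alpha=37/4, beta=69/2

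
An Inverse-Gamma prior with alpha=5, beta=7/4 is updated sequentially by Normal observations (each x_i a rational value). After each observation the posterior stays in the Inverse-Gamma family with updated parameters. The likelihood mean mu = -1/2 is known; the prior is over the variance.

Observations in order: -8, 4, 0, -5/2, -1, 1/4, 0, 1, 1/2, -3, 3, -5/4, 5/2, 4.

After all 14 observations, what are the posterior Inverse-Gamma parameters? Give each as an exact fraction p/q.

alpha=12, beta=1095/16

obs 1: x=-8 → posterior Inverse-Gamma(11/2, 239/8)
obs 2: x=4 → posterior Inverse-Gamma(6, 40)
obs 3: x=0 → posterior Inverse-Gamma(13/2, 321/8)
obs 4: x=-5/2 → posterior Inverse-Gamma(7, 337/8)
obs 5: x=-1 → posterior Inverse-Gamma(15/2, 169/4)
obs 6: x=1/4 → posterior Inverse-Gamma(8, 1361/32)
obs 7: x=0 → posterior Inverse-Gamma(17/2, 1365/32)
obs 8: x=1 → posterior Inverse-Gamma(9, 1401/32)
obs 9: x=1/2 → posterior Inverse-Gamma(19/2, 1417/32)
obs 10: x=-3 → posterior Inverse-Gamma(10, 1517/32)
obs 11: x=3 → posterior Inverse-Gamma(21/2, 1713/32)
obs 12: x=-5/4 → posterior Inverse-Gamma(11, 861/16)
obs 13: x=5/2 → posterior Inverse-Gamma(23/2, 933/16)
obs 14: x=4 → posterior Inverse-Gamma(12, 1095/16)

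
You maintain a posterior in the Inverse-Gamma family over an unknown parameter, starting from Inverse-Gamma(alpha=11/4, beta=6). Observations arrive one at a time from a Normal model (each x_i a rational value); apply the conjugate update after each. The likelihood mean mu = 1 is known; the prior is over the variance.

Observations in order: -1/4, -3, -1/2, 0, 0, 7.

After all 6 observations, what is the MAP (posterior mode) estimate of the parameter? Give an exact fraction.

1117/216

obs 1: x=-1/4 → posterior Inverse-Gamma(13/4, 217/32)
obs 2: x=-3 → posterior Inverse-Gamma(15/4, 473/32)
obs 3: x=-1/2 → posterior Inverse-Gamma(17/4, 509/32)
obs 4: x=0 → posterior Inverse-Gamma(19/4, 525/32)
obs 5: x=0 → posterior Inverse-Gamma(21/4, 541/32)
obs 6: x=7 → posterior Inverse-Gamma(23/4, 1117/32)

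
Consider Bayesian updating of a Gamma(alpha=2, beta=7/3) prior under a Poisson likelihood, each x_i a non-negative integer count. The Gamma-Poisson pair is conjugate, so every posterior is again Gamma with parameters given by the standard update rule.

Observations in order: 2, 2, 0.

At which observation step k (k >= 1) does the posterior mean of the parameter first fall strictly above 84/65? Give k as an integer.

obs 1: x=2 → posterior Gamma(4, 10/3)
obs 2: x=2 → posterior Gamma(6, 13/3)
obs 3: x=0 → posterior Gamma(6, 16/3)

k = 2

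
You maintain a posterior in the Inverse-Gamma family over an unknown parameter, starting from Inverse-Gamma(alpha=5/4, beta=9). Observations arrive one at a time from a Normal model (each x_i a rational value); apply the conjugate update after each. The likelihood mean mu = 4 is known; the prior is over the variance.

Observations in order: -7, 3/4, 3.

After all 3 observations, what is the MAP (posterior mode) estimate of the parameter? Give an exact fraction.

803/40

obs 1: x=-7 → posterior Inverse-Gamma(7/4, 139/2)
obs 2: x=3/4 → posterior Inverse-Gamma(9/4, 2393/32)
obs 3: x=3 → posterior Inverse-Gamma(11/4, 2409/32)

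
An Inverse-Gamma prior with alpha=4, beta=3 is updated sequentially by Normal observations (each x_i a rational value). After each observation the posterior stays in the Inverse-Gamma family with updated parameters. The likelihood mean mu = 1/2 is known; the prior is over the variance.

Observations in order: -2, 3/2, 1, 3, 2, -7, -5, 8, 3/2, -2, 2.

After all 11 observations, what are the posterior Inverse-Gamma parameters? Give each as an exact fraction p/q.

alpha=19/2, beta=697/8

obs 1: x=-2 → posterior Inverse-Gamma(9/2, 49/8)
obs 2: x=3/2 → posterior Inverse-Gamma(5, 53/8)
obs 3: x=1 → posterior Inverse-Gamma(11/2, 27/4)
obs 4: x=3 → posterior Inverse-Gamma(6, 79/8)
obs 5: x=2 → posterior Inverse-Gamma(13/2, 11)
obs 6: x=-7 → posterior Inverse-Gamma(7, 313/8)
obs 7: x=-5 → posterior Inverse-Gamma(15/2, 217/4)
obs 8: x=8 → posterior Inverse-Gamma(8, 659/8)
obs 9: x=3/2 → posterior Inverse-Gamma(17/2, 663/8)
obs 10: x=-2 → posterior Inverse-Gamma(9, 86)
obs 11: x=2 → posterior Inverse-Gamma(19/2, 697/8)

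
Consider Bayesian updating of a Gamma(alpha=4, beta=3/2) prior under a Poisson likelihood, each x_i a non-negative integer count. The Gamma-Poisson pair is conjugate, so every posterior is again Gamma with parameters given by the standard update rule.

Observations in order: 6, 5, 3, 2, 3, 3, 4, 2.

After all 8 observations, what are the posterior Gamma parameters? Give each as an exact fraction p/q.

alpha=32, beta=19/2

obs 1: x=6 → posterior Gamma(10, 5/2)
obs 2: x=5 → posterior Gamma(15, 7/2)
obs 3: x=3 → posterior Gamma(18, 9/2)
obs 4: x=2 → posterior Gamma(20, 11/2)
obs 5: x=3 → posterior Gamma(23, 13/2)
obs 6: x=3 → posterior Gamma(26, 15/2)
obs 7: x=4 → posterior Gamma(30, 17/2)
obs 8: x=2 → posterior Gamma(32, 19/2)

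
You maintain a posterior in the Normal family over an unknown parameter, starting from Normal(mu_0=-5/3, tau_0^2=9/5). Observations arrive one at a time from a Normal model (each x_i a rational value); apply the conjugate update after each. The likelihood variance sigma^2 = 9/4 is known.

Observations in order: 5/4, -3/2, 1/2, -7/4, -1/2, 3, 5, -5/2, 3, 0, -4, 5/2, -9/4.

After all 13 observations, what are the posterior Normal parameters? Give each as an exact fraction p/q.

mu_0=8/171, tau_0^2=3/19

obs 1: x=5/4 → posterior Normal(-10/27, 1)
obs 2: x=-3/2 → posterior Normal(-28/39, 9/13)
obs 3: x=1/2 → posterior Normal(-22/51, 9/17)
obs 4: x=-7/4 → posterior Normal(-43/63, 3/7)
obs 5: x=-1/2 → posterior Normal(-49/75, 9/25)
obs 6: x=3 → posterior Normal(-13/87, 9/29)
obs 7: x=5 → posterior Normal(47/99, 3/11)
obs 8: x=-5/2 → posterior Normal(17/111, 9/37)
obs 9: x=3 → posterior Normal(53/123, 9/41)
obs 10: x=0 → posterior Normal(53/135, 1/5)
obs 11: x=-4 → posterior Normal(5/147, 9/49)
obs 12: x=5/2 → posterior Normal(35/159, 9/53)
obs 13: x=-9/4 → posterior Normal(8/171, 3/19)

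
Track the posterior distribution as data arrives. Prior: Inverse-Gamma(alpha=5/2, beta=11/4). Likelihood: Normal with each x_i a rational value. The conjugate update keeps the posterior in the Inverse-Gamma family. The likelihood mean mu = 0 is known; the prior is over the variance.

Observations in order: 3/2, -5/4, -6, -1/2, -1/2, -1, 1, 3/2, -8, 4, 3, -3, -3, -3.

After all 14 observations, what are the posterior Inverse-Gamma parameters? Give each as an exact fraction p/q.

obs 1: x=3/2 → posterior Inverse-Gamma(3, 31/8)
obs 2: x=-5/4 → posterior Inverse-Gamma(7/2, 149/32)
obs 3: x=-6 → posterior Inverse-Gamma(4, 725/32)
obs 4: x=-1/2 → posterior Inverse-Gamma(9/2, 729/32)
obs 5: x=-1/2 → posterior Inverse-Gamma(5, 733/32)
obs 6: x=-1 → posterior Inverse-Gamma(11/2, 749/32)
obs 7: x=1 → posterior Inverse-Gamma(6, 765/32)
obs 8: x=3/2 → posterior Inverse-Gamma(13/2, 801/32)
obs 9: x=-8 → posterior Inverse-Gamma(7, 1825/32)
obs 10: x=4 → posterior Inverse-Gamma(15/2, 2081/32)
obs 11: x=3 → posterior Inverse-Gamma(8, 2225/32)
obs 12: x=-3 → posterior Inverse-Gamma(17/2, 2369/32)
obs 13: x=-3 → posterior Inverse-Gamma(9, 2513/32)
obs 14: x=-3 → posterior Inverse-Gamma(19/2, 2657/32)

alpha=19/2, beta=2657/32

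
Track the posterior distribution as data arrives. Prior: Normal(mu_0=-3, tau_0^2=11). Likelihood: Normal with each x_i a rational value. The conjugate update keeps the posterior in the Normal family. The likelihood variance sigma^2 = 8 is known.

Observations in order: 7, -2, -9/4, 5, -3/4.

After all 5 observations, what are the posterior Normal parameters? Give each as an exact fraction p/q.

obs 1: x=7 → posterior Normal(53/19, 88/19)
obs 2: x=-2 → posterior Normal(31/30, 44/15)
obs 3: x=-9/4 → posterior Normal(25/164, 88/41)
obs 4: x=5 → posterior Normal(245/208, 22/13)
obs 5: x=-3/4 → posterior Normal(53/63, 88/63)

mu_0=53/63, tau_0^2=88/63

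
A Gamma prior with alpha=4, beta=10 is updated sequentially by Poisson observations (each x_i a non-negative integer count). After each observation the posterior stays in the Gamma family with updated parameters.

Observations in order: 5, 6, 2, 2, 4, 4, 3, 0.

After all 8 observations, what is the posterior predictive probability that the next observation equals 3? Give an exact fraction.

obs 1: x=5 → posterior Gamma(9, 11)
obs 2: x=6 → posterior Gamma(15, 12)
obs 3: x=2 → posterior Gamma(17, 13)
obs 4: x=2 → posterior Gamma(19, 14)
obs 5: x=4 → posterior Gamma(23, 15)
obs 6: x=4 → posterior Gamma(27, 16)
obs 7: x=3 → posterior Gamma(30, 17)
obs 8: x=0 → posterior Gamma(30, 18)

225765111655200568164736825300307977175040/1580770532156861979997149793605296459437459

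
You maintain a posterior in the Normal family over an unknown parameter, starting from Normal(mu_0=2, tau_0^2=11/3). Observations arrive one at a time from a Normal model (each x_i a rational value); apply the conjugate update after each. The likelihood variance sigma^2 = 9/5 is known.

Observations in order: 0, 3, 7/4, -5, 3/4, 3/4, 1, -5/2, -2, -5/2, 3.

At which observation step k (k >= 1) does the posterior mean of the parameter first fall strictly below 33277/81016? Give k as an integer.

k = 4

obs 1: x=0 → posterior Normal(27/41, 99/82)
obs 2: x=3 → posterior Normal(219/137, 99/137)
obs 3: x=7/4 → posterior Normal(1261/768, 33/64)
obs 4: x=-5 → posterior Normal(161/988, 99/247)
obs 5: x=3/4 → posterior Normal(163/604, 99/302)
obs 6: x=3/4 → posterior Normal(491/1428, 33/119)
obs 7: x=1 → posterior Normal(711/1648, 99/412)
obs 8: x=-5/2 → posterior Normal(161/1868, 99/467)
obs 9: x=-2 → posterior Normal(-31/232, 11/58)
obs 10: x=-5/2 → posterior Normal(-829/2308, 99/577)
obs 11: x=3 → posterior Normal(-169/2528, 99/632)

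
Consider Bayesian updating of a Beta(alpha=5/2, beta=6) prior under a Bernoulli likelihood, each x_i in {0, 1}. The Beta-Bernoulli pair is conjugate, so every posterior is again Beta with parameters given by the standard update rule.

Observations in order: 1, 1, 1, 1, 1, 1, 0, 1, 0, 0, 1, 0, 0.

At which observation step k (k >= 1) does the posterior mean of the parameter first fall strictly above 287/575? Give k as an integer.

k = 4

obs 1: x=1 → posterior Beta(7/2, 6)
obs 2: x=1 → posterior Beta(9/2, 6)
obs 3: x=1 → posterior Beta(11/2, 6)
obs 4: x=1 → posterior Beta(13/2, 6)
obs 5: x=1 → posterior Beta(15/2, 6)
obs 6: x=1 → posterior Beta(17/2, 6)
obs 7: x=0 → posterior Beta(17/2, 7)
obs 8: x=1 → posterior Beta(19/2, 7)
obs 9: x=0 → posterior Beta(19/2, 8)
obs 10: x=0 → posterior Beta(19/2, 9)
obs 11: x=1 → posterior Beta(21/2, 9)
obs 12: x=0 → posterior Beta(21/2, 10)
obs 13: x=0 → posterior Beta(21/2, 11)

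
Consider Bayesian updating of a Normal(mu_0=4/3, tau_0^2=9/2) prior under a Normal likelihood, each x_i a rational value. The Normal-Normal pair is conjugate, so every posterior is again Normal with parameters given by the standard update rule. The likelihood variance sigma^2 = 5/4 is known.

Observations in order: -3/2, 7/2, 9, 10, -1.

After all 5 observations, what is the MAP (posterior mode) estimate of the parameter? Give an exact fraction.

220/57

obs 1: x=-3/2 → posterior Normal(-61/69, 45/46)
obs 2: x=7/2 → posterior Normal(128/123, 45/82)
obs 3: x=9 → posterior Normal(614/177, 45/118)
obs 4: x=10 → posterior Normal(1154/231, 45/154)
obs 5: x=-1 → posterior Normal(220/57, 9/38)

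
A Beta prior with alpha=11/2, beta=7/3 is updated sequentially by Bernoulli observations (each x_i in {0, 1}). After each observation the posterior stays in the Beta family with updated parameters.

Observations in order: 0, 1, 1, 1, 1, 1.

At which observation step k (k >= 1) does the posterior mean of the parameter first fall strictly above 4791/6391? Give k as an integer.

k = 6

obs 1: x=0 → posterior Beta(11/2, 10/3)
obs 2: x=1 → posterior Beta(13/2, 10/3)
obs 3: x=1 → posterior Beta(15/2, 10/3)
obs 4: x=1 → posterior Beta(17/2, 10/3)
obs 5: x=1 → posterior Beta(19/2, 10/3)
obs 6: x=1 → posterior Beta(21/2, 10/3)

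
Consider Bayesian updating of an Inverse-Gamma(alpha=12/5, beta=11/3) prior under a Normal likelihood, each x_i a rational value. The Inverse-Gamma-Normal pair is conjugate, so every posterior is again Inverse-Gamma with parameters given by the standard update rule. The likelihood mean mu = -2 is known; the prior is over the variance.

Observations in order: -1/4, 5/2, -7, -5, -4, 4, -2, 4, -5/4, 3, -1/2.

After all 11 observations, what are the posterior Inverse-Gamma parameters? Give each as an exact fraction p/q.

alpha=79/10, beta=4043/48

obs 1: x=-1/4 → posterior Inverse-Gamma(29/10, 499/96)
obs 2: x=5/2 → posterior Inverse-Gamma(17/5, 1471/96)
obs 3: x=-7 → posterior Inverse-Gamma(39/10, 2671/96)
obs 4: x=-5 → posterior Inverse-Gamma(22/5, 3103/96)
obs 5: x=-4 → posterior Inverse-Gamma(49/10, 3295/96)
obs 6: x=4 → posterior Inverse-Gamma(27/5, 5023/96)
obs 7: x=-2 → posterior Inverse-Gamma(59/10, 5023/96)
obs 8: x=4 → posterior Inverse-Gamma(32/5, 6751/96)
obs 9: x=-5/4 → posterior Inverse-Gamma(69/10, 3389/48)
obs 10: x=3 → posterior Inverse-Gamma(37/5, 3989/48)
obs 11: x=-1/2 → posterior Inverse-Gamma(79/10, 4043/48)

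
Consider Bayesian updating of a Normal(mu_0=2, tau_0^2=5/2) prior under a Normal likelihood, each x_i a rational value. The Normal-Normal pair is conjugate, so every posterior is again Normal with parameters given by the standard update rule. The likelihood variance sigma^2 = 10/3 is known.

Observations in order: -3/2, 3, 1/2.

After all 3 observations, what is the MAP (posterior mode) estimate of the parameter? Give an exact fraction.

obs 1: x=-3/2 → posterior Normal(1/2, 10/7)
obs 2: x=3 → posterior Normal(5/4, 1)
obs 3: x=1/2 → posterior Normal(14/13, 10/13)

14/13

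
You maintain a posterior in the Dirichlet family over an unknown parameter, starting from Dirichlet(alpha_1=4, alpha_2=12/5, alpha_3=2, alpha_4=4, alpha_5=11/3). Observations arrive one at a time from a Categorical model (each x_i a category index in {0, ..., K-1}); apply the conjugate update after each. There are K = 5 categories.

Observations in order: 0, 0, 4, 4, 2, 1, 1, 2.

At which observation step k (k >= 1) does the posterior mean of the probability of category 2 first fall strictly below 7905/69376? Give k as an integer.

obs 1: x=0 → posterior Dirichlet(5, 12/5, 2, 4, 11/3)
obs 2: x=0 → posterior Dirichlet(6, 12/5, 2, 4, 11/3)
obs 3: x=4 → posterior Dirichlet(6, 12/5, 2, 4, 14/3)
obs 4: x=4 → posterior Dirichlet(6, 12/5, 2, 4, 17/3)
obs 5: x=2 → posterior Dirichlet(6, 12/5, 3, 4, 17/3)
obs 6: x=1 → posterior Dirichlet(6, 17/5, 3, 4, 17/3)
obs 7: x=1 → posterior Dirichlet(6, 22/5, 3, 4, 17/3)
obs 8: x=2 → posterior Dirichlet(6, 22/5, 4, 4, 17/3)

k = 2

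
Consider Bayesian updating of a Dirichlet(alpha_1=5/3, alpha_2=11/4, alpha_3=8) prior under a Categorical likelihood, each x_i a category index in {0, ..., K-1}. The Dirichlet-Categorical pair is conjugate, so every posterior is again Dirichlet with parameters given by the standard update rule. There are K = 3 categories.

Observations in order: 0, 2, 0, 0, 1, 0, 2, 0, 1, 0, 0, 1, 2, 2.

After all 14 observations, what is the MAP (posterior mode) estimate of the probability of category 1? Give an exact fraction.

obs 1: x=0 → posterior Dirichlet(8/3, 11/4, 8)
obs 2: x=2 → posterior Dirichlet(8/3, 11/4, 9)
obs 3: x=0 → posterior Dirichlet(11/3, 11/4, 9)
obs 4: x=0 → posterior Dirichlet(14/3, 11/4, 9)
obs 5: x=1 → posterior Dirichlet(14/3, 15/4, 9)
obs 6: x=0 → posterior Dirichlet(17/3, 15/4, 9)
obs 7: x=2 → posterior Dirichlet(17/3, 15/4, 10)
obs 8: x=0 → posterior Dirichlet(20/3, 15/4, 10)
obs 9: x=1 → posterior Dirichlet(20/3, 19/4, 10)
obs 10: x=0 → posterior Dirichlet(23/3, 19/4, 10)
obs 11: x=0 → posterior Dirichlet(26/3, 19/4, 10)
obs 12: x=1 → posterior Dirichlet(26/3, 23/4, 10)
obs 13: x=2 → posterior Dirichlet(26/3, 23/4, 11)
obs 14: x=2 → posterior Dirichlet(26/3, 23/4, 12)

57/281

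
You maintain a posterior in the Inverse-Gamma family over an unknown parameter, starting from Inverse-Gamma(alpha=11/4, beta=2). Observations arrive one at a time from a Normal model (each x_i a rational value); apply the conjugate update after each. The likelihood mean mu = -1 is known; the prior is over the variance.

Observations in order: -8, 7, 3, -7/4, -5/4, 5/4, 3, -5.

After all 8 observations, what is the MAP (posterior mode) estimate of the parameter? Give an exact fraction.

obs 1: x=-8 → posterior Inverse-Gamma(13/4, 53/2)
obs 2: x=7 → posterior Inverse-Gamma(15/4, 117/2)
obs 3: x=3 → posterior Inverse-Gamma(17/4, 133/2)
obs 4: x=-7/4 → posterior Inverse-Gamma(19/4, 2137/32)
obs 5: x=-5/4 → posterior Inverse-Gamma(21/4, 1069/16)
obs 6: x=5/4 → posterior Inverse-Gamma(23/4, 2219/32)
obs 7: x=3 → posterior Inverse-Gamma(25/4, 2475/32)
obs 8: x=-5 → posterior Inverse-Gamma(27/4, 2731/32)

2731/248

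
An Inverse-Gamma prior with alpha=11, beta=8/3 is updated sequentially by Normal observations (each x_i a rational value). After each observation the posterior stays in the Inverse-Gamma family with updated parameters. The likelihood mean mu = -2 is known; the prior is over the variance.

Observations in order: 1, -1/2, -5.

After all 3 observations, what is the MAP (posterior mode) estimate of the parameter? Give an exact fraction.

obs 1: x=1 → posterior Inverse-Gamma(23/2, 43/6)
obs 2: x=-1/2 → posterior Inverse-Gamma(12, 199/24)
obs 3: x=-5 → posterior Inverse-Gamma(25/2, 307/24)

307/324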